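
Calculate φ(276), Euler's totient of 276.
88

276 = 2^2 × 3 × 23
φ(n) = n × ∏(1 - 1/p) for each prime p dividing n
φ(276) = 276 × (1 - 1/2) × (1 - 1/3) × (1 - 1/23) = 88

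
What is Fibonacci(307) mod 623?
268

Matrix identity: Q^n = [[F_(n+1), F_n], [F_n, F_(n-1)]] with Q = [[1,1],[1,0]].
n = 307 = 100110011₂. Square-and-multiply, entries mod 623:
Q^1 = [[1,1],[1,0]]
Q^2 = (Q^1)² = [[2,1],[1,1]]
Q^4 = (Q^2)² = [[5,3],[3,2]]
Q^9 = (Q^4)²·Q = [[55,34],[34,21]]
Q^19 = (Q^9)²·Q = [[535,443],[443,92]]
Q^38 = (Q^19)² = [[272,526],[526,369]]
Q^76 = (Q^38)² = [[534,123],[123,411]]
Q^153 = (Q^76)²·Q = [[356,622],[622,357]]
Q^307 = (Q^153)²·Q = [[178,268],[268,533]]
F_307 mod 623 = Q^307[0][1] = 268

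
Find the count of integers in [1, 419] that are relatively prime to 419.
418

419 = 419
φ(n) = n × ∏(1 - 1/p) for each prime p dividing n
φ(419) = 419 × (1 - 1/419) = 418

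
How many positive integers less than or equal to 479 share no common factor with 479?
478

479 = 479
φ(n) = n × ∏(1 - 1/p) for each prime p dividing n
φ(479) = 479 × (1 - 1/479) = 478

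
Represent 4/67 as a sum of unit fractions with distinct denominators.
1/17 + 1/1139

Greedy algorithm:
4/67: ceiling(67/4) = 17, use 1/17
1/1139: ceiling(1139/1) = 1139, use 1/1139
Result: 4/67 = 1/17 + 1/1139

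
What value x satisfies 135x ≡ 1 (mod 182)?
151

gcd(135, 182) = 1, so the inverse exists.
Extended Euclidean algorithm on (182, 135):
182 = 1 × 135 + 47  ⟹  47 = (1)·182 + (-1)·135
135 = 2 × 47 + 41  ⟹  41 = (-2)·182 + (3)·135
47 = 1 × 41 + 6  ⟹  6 = (3)·182 + (-4)·135
41 = 6 × 6 + 5  ⟹  5 = (-20)·182 + (27)·135
6 = 1 × 5 + 1  ⟹  1 = (23)·182 + (-31)·135
So (-31)·135 ≡ 1 (mod 182), i.e. 135^(-1) ≡ -31 ≡ 151 (mod 182).
Check: 135 × 151 = 20385 ≡ 1 (mod 182)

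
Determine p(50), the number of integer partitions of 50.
204226

p(n) counts ways to write n as a sum of positive integers (order ignored).
Euler's pentagonal recurrence: p(k) = p(k-1) + p(k-2) - p(k-5) - p(k-7) + p(k-12) + p(k-15) - ... (offsets j(3j∓1)/2, signs ++--, p(0)=1, p(<0)=0).
DP table for k = 0..49: p(0)=1, p(1)=1, p(2)=2, p(3)=3, p(4)=5, p(5)=7, p(6)=11, p(7)=15, p(8)=22, p(9)=30, p(10)=42, p(11)=56, p(12)=77, p(13)=101, p(14)=135, p(15)=176, p(16)=231, p(17)=297, p(18)=385, p(19)=490, p(20)=627, p(21)=792, p(22)=1002, p(23)=1255, p(24)=1575, p(25)=1958, p(26)=2436, p(27)=3010, p(28)=3718, p(29)=4565, p(30)=5604, p(31)=6842, p(32)=8349, p(33)=10143, p(34)=12310, p(35)=14883, p(36)=17977, p(37)=21637, p(38)=26015, p(39)=31185, p(40)=37338, p(41)=44583, p(42)=53174, p(43)=63261, p(44)=75175, p(45)=89134, p(46)=105558, p(47)=124754, p(48)=147273, p(49)=173525.
Final step: p(50) = p(49) + p(48) - p(45) - p(43) + p(38) + p(35) - p(28) - p(24) + p(15) + p(10)
= 173525 + 147273 - 89134 - 63261 + 26015 + 14883 - 3718 - 1575 + 176 + 42
= 204226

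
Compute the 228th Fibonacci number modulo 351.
198

Matrix identity: Q^n = [[F_(n+1), F_n], [F_n, F_(n-1)]] with Q = [[1,1],[1,0]].
n = 228 = 11100100₂. Square-and-multiply, entries mod 351:
Q^1 = [[1,1],[1,0]]
Q^3 = (Q^1)²·Q = [[3,2],[2,1]]
Q^7 = (Q^3)²·Q = [[21,13],[13,8]]
Q^14 = (Q^7)² = [[259,26],[26,233]]
Q^28 = (Q^14)² = [[14,156],[156,209]]
Q^57 = (Q^28)²·Q = [[1,313],[313,39]]
Q^114 = (Q^57)² = [[41,235],[235,157]]
Q^228 = (Q^114)² = [[44,198],[198,197]]
F_228 mod 351 = Q^228[0][1] = 198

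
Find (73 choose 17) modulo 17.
4

Using Lucas' theorem:
Write n=73 and k=17 in base 17:
n in base 17: [4, 5]
k in base 17: [1, 0]
C(73,17) mod 17 = ∏ C(n_i, k_i) mod 17
Digit binomials (mod 17): C(4,1) = 4; C(5,0) = 1
Product: 4 × 1 = 4 ≡ 4 (mod 17)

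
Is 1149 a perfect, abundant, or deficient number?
deficient

Proper divisors of 1149: sum = 1 + 3 + 383 = 387
Since 387 < 1149, 1149 is deficient.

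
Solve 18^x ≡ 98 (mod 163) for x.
51

Baby-step giant-step with step n = ⌈√163⌉ = 13.
Baby steps 18^j mod 163 (j:value) for j=0..12: 0:1, 1:18, 2:161, 3:127, 4:4, 5:72, 6:155, 7:19, 8:16, 9:125, 10:131, 11:76, 12:64.
Giant-step multiplier: 18^(-13) ≡ 18^(162-13) = 18^149 ≡ 89 (mod 163).
Giant steps γ_i = 98·89^i mod 163: γ_0=98, γ_1=83, γ_2=52, γ_3=64 (in table at j=12).
x = i·n + j = 3·13 + 12 = 51.
Check: 18^51 ≡ 98 (mod 163).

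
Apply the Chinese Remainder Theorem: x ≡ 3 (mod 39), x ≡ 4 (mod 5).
159

Using Chinese Remainder Theorem:
M = 39 × 5 = 195
M1 = 5, M2 = 39
y1 = 5^(-1) mod 39 = 8
y2 = 39^(-1) mod 5 = 4
x = (3×5×8 + 4×39×4) mod 195 = 159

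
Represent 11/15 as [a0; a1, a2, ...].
[0; 1, 2, 1, 3]

Euclidean algorithm steps:
11 = 0 × 15 + 11
15 = 1 × 11 + 4
11 = 2 × 4 + 3
4 = 1 × 3 + 1
3 = 3 × 1 + 0
Continued fraction: [0; 1, 2, 1, 3]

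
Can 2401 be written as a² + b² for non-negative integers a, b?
0² + 49² (a=0, b=49)

Factorization: 2401 = 7^4
By Fermat: n is sum of two squares iff every prime p ≡ 3 (mod 4) appears to even power.
All primes ≡ 3 (mod 4) appear to even power.
Search a = 0, 1, 2, … for 2401 - a² a perfect square: first hit at a = 0: 2401 - 0 = 2401 = 49².
2401 = 0² + 49² = 0 + 2401 ✓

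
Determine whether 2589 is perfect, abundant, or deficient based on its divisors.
deficient

Proper divisors of 2589: sum = 1 + 3 + 863 = 867
Since 867 < 2589, 2589 is deficient.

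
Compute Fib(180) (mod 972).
216

Matrix identity: Q^n = [[F_(n+1), F_n], [F_n, F_(n-1)]] with Q = [[1,1],[1,0]].
n = 180 = 10110100₂. Square-and-multiply, entries mod 972:
Q^1 = [[1,1],[1,0]]
Q^2 = (Q^1)² = [[2,1],[1,1]]
Q^5 = (Q^2)²·Q = [[8,5],[5,3]]
Q^11 = (Q^5)²·Q = [[144,89],[89,55]]
Q^22 = (Q^11)² = [[469,215],[215,254]]
Q^45 = (Q^22)²·Q = [[755,830],[830,897]]
Q^90 = (Q^45)² = [[185,640],[640,517]]
Q^180 = (Q^90)² = [[593,216],[216,377]]
F_180 mod 972 = Q^180[0][1] = 216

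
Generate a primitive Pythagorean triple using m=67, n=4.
(4473, 536, 4505)

Euclid's formula: a = m² - n², b = 2mn, c = m² + n²
m = 67, n = 4
a = 67² - 4² = 4489 - 16 = 4473
b = 2 × 67 × 4 = 536
c = 67² + 4² = 4489 + 16 = 4505
Verification: 4473² + 536² = 20007729 + 287296 = 20295025 = 4505² ✓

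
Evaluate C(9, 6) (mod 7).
0

Using Lucas' theorem:
Write n=9 and k=6 in base 7:
n in base 7: [1, 2]
k in base 7: [0, 6]
C(9,6) mod 7 = ∏ C(n_i, k_i) mod 7
Digit binomials (mod 7): C(1,0) = 1; C(2,6) = 0 (k_i > n_i)
Product: 1 × 0 = 0 ≡ 0 (mod 7)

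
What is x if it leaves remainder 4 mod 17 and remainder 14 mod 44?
718

Using Chinese Remainder Theorem:
M = 17 × 44 = 748
M1 = 44, M2 = 17
y1 = 44^(-1) mod 17 = 12
y2 = 17^(-1) mod 44 = 13
x = (4×44×12 + 14×17×13) mod 748 = 718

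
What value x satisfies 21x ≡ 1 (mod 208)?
109

gcd(21, 208) = 1, so the inverse exists.
Extended Euclidean algorithm on (208, 21):
208 = 9 × 21 + 19  ⟹  19 = (1)·208 + (-9)·21
21 = 1 × 19 + 2  ⟹  2 = (-1)·208 + (10)·21
19 = 9 × 2 + 1  ⟹  1 = (10)·208 + (-99)·21
So (-99)·21 ≡ 1 (mod 208), i.e. 21^(-1) ≡ -99 ≡ 109 (mod 208).
Check: 21 × 109 = 2289 ≡ 1 (mod 208)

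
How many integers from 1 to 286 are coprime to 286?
120

286 = 2 × 11 × 13
φ(n) = n × ∏(1 - 1/p) for each prime p dividing n
φ(286) = 286 × (1 - 1/2) × (1 - 1/11) × (1 - 1/13) = 120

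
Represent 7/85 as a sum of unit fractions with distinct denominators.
1/13 + 1/185 + 1/40885

Greedy algorithm:
7/85: ceiling(85/7) = 13, use 1/13
6/1105: ceiling(1105/6) = 185, use 1/185
1/40885: ceiling(40885/1) = 40885, use 1/40885
Result: 7/85 = 1/13 + 1/185 + 1/40885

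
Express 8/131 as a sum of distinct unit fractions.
1/17 + 1/446 + 1/331081 + 1/328843554602

Greedy algorithm:
8/131: ceiling(131/8) = 17, use 1/17
5/2227: ceiling(2227/5) = 446, use 1/446
3/993242: ceiling(993242/3) = 331081, use 1/331081
1/328843554602: ceiling(328843554602/1) = 328843554602, use 1/328843554602
Result: 8/131 = 1/17 + 1/446 + 1/331081 + 1/328843554602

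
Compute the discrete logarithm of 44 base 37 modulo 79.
4

Baby-step giant-step with step n = ⌈√79⌉ = 9.
Baby steps 37^j mod 79 (j:value) for j=0..8: 0:1, 1:37, 2:26, 3:14, 4:44, 5:48, 6:38, 7:63, 8:40.
h = 44 is already in the table at j=4, so x = 4.
Check: 37^4 ≡ 44 (mod 79).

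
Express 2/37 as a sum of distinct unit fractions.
1/19 + 1/703

Greedy algorithm:
2/37: ceiling(37/2) = 19, use 1/19
1/703: ceiling(703/1) = 703, use 1/703
Result: 2/37 = 1/19 + 1/703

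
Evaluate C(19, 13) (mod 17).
0

Using Lucas' theorem:
Write n=19 and k=13 in base 17:
n in base 17: [1, 2]
k in base 17: [0, 13]
C(19,13) mod 17 = ∏ C(n_i, k_i) mod 17
Digit binomials (mod 17): C(1,0) = 1; C(2,13) = 0 (k_i > n_i)
Product: 1 × 0 = 0 ≡ 0 (mod 17)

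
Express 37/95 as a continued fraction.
[0; 2, 1, 1, 3, 5]

Euclidean algorithm steps:
37 = 0 × 95 + 37
95 = 2 × 37 + 21
37 = 1 × 21 + 16
21 = 1 × 16 + 5
16 = 3 × 5 + 1
5 = 5 × 1 + 0
Continued fraction: [0; 2, 1, 1, 3, 5]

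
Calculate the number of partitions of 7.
15

p(n) counts ways to write n as a sum of positive integers (order ignored).
Examples: 7; 6 + 1; 5 + 2; 5 + 1 + 1; 4 + 3; ... (15 total)
p(7) = 15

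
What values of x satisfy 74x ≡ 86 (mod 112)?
x ≡ 39 (mod 56)

gcd(74, 112) = 2, which divides 86, so solutions exist.
Divide through by 2: 37x ≡ 43 (mod 56).
Find 37^(-1) mod 56 by the extended Euclidean algorithm:
56 = 1 × 37 + 19  ⟹  19 = (1)·56 + (-1)·37
37 = 1 × 19 + 18  ⟹  18 = (-1)·56 + (2)·37
19 = 1 × 18 + 1  ⟹  1 = (2)·56 + (-3)·37
So (-3)·37 ≡ 1 (mod 56), i.e. 37^(-1) ≡ -3 ≡ 53 (mod 56).
x ≡ 53 × 43 = 2279 ≡ 39 (mod 56).
Check: 74 × 39 = 2886 ≡ 86 (mod 112).
x ≡ 39 (mod 56), giving 2 solutions mod 112.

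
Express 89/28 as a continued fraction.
[3; 5, 1, 1, 2]

Euclidean algorithm steps:
89 = 3 × 28 + 5
28 = 5 × 5 + 3
5 = 1 × 3 + 2
3 = 1 × 2 + 1
2 = 2 × 1 + 0
Continued fraction: [3; 5, 1, 1, 2]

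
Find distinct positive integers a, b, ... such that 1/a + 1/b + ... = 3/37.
1/13 + 1/241 + 1/115921

Greedy algorithm:
3/37: ceiling(37/3) = 13, use 1/13
2/481: ceiling(481/2) = 241, use 1/241
1/115921: ceiling(115921/1) = 115921, use 1/115921
Result: 3/37 = 1/13 + 1/241 + 1/115921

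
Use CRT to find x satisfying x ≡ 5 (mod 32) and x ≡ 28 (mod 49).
1253

Using Chinese Remainder Theorem:
M = 32 × 49 = 1568
M1 = 49, M2 = 32
y1 = 49^(-1) mod 32 = 17
y2 = 32^(-1) mod 49 = 23
x = (5×49×17 + 28×32×23) mod 1568 = 1253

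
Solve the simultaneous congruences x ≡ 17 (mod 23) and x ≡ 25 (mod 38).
63

Using Chinese Remainder Theorem:
M = 23 × 38 = 874
M1 = 38, M2 = 23
y1 = 38^(-1) mod 23 = 20
y2 = 23^(-1) mod 38 = 5
x = (17×38×20 + 25×23×5) mod 874 = 63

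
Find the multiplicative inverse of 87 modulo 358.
107

gcd(87, 358) = 1, so the inverse exists.
Extended Euclidean algorithm on (358, 87):
358 = 4 × 87 + 10  ⟹  10 = (1)·358 + (-4)·87
87 = 8 × 10 + 7  ⟹  7 = (-8)·358 + (33)·87
10 = 1 × 7 + 3  ⟹  3 = (9)·358 + (-37)·87
7 = 2 × 3 + 1  ⟹  1 = (-26)·358 + (107)·87
So (107)·87 ≡ 1 (mod 358), i.e. 87^(-1) ≡ 107 (mod 358).
Check: 87 × 107 = 9309 ≡ 1 (mod 358)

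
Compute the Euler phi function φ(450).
120

450 = 2 × 3^2 × 5^2
φ(n) = n × ∏(1 - 1/p) for each prime p dividing n
φ(450) = 450 × (1 - 1/2) × (1 - 1/3) × (1 - 1/5) = 120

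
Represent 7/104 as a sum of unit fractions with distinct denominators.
1/15 + 1/1560

Greedy algorithm:
7/104: ceiling(104/7) = 15, use 1/15
1/1560: ceiling(1560/1) = 1560, use 1/1560
Result: 7/104 = 1/15 + 1/1560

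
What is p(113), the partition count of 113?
851376628

p(n) counts ways to write n as a sum of positive integers (order ignored).
Euler's pentagonal recurrence: p(k) = p(k-1) + p(k-2) - p(k-5) - p(k-7) + p(k-12) + p(k-15) - ... (offsets j(3j∓1)/2, signs ++--, p(0)=1, p(<0)=0).
DP table for k = 0..112: p(0)=1, p(1)=1, p(2)=2, p(3)=3, p(4)=5, p(5)=7, p(6)=11, p(7)=15, p(8)=22, p(9)=30, p(10)=42, p(11)=56, p(12)=77, p(13)=101, p(14)=135, p(15)=176, p(16)=231, p(17)=297, p(18)=385, p(19)=490, p(20)=627, p(21)=792, p(22)=1002, p(23)=1255, p(24)=1575, p(25)=1958, p(26)=2436, p(27)=3010, p(28)=3718, p(29)=4565, p(30)=5604, p(31)=6842, p(32)=8349, p(33)=10143, p(34)=12310, p(35)=14883, p(36)=17977, p(37)=21637, p(38)=26015, p(39)=31185, p(40)=37338, p(41)=44583, p(42)=53174, p(43)=63261, p(44)=75175, p(45)=89134, p(46)=105558, p(47)=124754, p(48)=147273, p(49)=173525, p(50)=204226, p(51)=239943, p(52)=281589, p(53)=329931, p(54)=386155, p(55)=451276, p(56)=526823, p(57)=614154, p(58)=715220, p(59)=831820, p(60)=966467, p(61)=1121505, p(62)=1300156, p(63)=1505499, p(64)=1741630, p(65)=2012558, p(66)=2323520, p(67)=2679689, p(68)=3087735, p(69)=3554345, p(70)=4087968, p(71)=4697205, p(72)=5392783, p(73)=6185689, p(74)=7089500, p(75)=8118264, p(76)=9289091, p(77)=10619863, p(78)=12132164, p(79)=13848650, p(80)=15796476, p(81)=18004327, p(82)=20506255, p(83)=23338469, p(84)=26543660, p(85)=30167357, p(86)=34262962, p(87)=38887673, p(88)=44108109, p(89)=49995925, p(90)=56634173, p(91)=64112359, p(92)=72533807, p(93)=82010177, p(94)=92669720, p(95)=104651419, p(96)=118114304, p(97)=133230930, p(98)=150198136, p(99)=169229875, p(100)=190569292, p(101)=214481126, p(102)=241265379, p(103)=271248950, p(104)=304801365, p(105)=342325709, p(106)=384276336, p(107)=431149389, p(108)=483502844, p(109)=541946240, p(110)=607163746, p(111)=679903203, p(112)=761002156.
Final step: p(113) = p(112) + p(111) - p(108) - p(106) + p(101) + p(98) - p(91) - p(87) + p(78) + p(73) - p(62) - p(56) + p(43) + p(36) - p(21) - p(13)
= 761002156 + 679903203 - 483502844 - 384276336 + 214481126 + 150198136 - 64112359 - 38887673 + 12132164 + 6185689 - 1300156 - 526823 + 63261 + 17977 - 792 - 101
= 851376628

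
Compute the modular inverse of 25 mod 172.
117

gcd(25, 172) = 1, so the inverse exists.
Extended Euclidean algorithm on (172, 25):
172 = 6 × 25 + 22  ⟹  22 = (1)·172 + (-6)·25
25 = 1 × 22 + 3  ⟹  3 = (-1)·172 + (7)·25
22 = 7 × 3 + 1  ⟹  1 = (8)·172 + (-55)·25
So (-55)·25 ≡ 1 (mod 172), i.e. 25^(-1) ≡ -55 ≡ 117 (mod 172).
Check: 25 × 117 = 2925 ≡ 1 (mod 172)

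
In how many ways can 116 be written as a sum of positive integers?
1188908248

p(n) counts ways to write n as a sum of positive integers (order ignored).
Euler's pentagonal recurrence: p(k) = p(k-1) + p(k-2) - p(k-5) - p(k-7) + p(k-12) + p(k-15) - ... (offsets j(3j∓1)/2, signs ++--, p(0)=1, p(<0)=0).
DP table for k = 0..115: p(0)=1, p(1)=1, p(2)=2, p(3)=3, p(4)=5, p(5)=7, p(6)=11, p(7)=15, p(8)=22, p(9)=30, p(10)=42, p(11)=56, p(12)=77, p(13)=101, p(14)=135, p(15)=176, p(16)=231, p(17)=297, p(18)=385, p(19)=490, p(20)=627, p(21)=792, p(22)=1002, p(23)=1255, p(24)=1575, p(25)=1958, p(26)=2436, p(27)=3010, p(28)=3718, p(29)=4565, p(30)=5604, p(31)=6842, p(32)=8349, p(33)=10143, p(34)=12310, p(35)=14883, p(36)=17977, p(37)=21637, p(38)=26015, p(39)=31185, p(40)=37338, p(41)=44583, p(42)=53174, p(43)=63261, p(44)=75175, p(45)=89134, p(46)=105558, p(47)=124754, p(48)=147273, p(49)=173525, p(50)=204226, p(51)=239943, p(52)=281589, p(53)=329931, p(54)=386155, p(55)=451276, p(56)=526823, p(57)=614154, p(58)=715220, p(59)=831820, p(60)=966467, p(61)=1121505, p(62)=1300156, p(63)=1505499, p(64)=1741630, p(65)=2012558, p(66)=2323520, p(67)=2679689, p(68)=3087735, p(69)=3554345, p(70)=4087968, p(71)=4697205, p(72)=5392783, p(73)=6185689, p(74)=7089500, p(75)=8118264, p(76)=9289091, p(77)=10619863, p(78)=12132164, p(79)=13848650, p(80)=15796476, p(81)=18004327, p(82)=20506255, p(83)=23338469, p(84)=26543660, p(85)=30167357, p(86)=34262962, p(87)=38887673, p(88)=44108109, p(89)=49995925, p(90)=56634173, p(91)=64112359, p(92)=72533807, p(93)=82010177, p(94)=92669720, p(95)=104651419, p(96)=118114304, p(97)=133230930, p(98)=150198136, p(99)=169229875, p(100)=190569292, p(101)=214481126, p(102)=241265379, p(103)=271248950, p(104)=304801365, p(105)=342325709, p(106)=384276336, p(107)=431149389, p(108)=483502844, p(109)=541946240, p(110)=607163746, p(111)=679903203, p(112)=761002156, p(113)=851376628, p(114)=952050665, p(115)=1064144451.
Final step: p(116) = p(115) + p(114) - p(111) - p(109) + p(104) + p(101) - p(94) - p(90) + p(81) + p(76) - p(65) - p(59) + p(46) + p(39) - p(24) - p(16)
= 1064144451 + 952050665 - 679903203 - 541946240 + 304801365 + 214481126 - 92669720 - 56634173 + 18004327 + 9289091 - 2012558 - 831820 + 105558 + 31185 - 1575 - 231
= 1188908248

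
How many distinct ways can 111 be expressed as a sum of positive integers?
679903203

p(n) counts ways to write n as a sum of positive integers (order ignored).
Euler's pentagonal recurrence: p(k) = p(k-1) + p(k-2) - p(k-5) - p(k-7) + p(k-12) + p(k-15) - ... (offsets j(3j∓1)/2, signs ++--, p(0)=1, p(<0)=0).
DP table for k = 0..110: p(0)=1, p(1)=1, p(2)=2, p(3)=3, p(4)=5, p(5)=7, p(6)=11, p(7)=15, p(8)=22, p(9)=30, p(10)=42, p(11)=56, p(12)=77, p(13)=101, p(14)=135, p(15)=176, p(16)=231, p(17)=297, p(18)=385, p(19)=490, p(20)=627, p(21)=792, p(22)=1002, p(23)=1255, p(24)=1575, p(25)=1958, p(26)=2436, p(27)=3010, p(28)=3718, p(29)=4565, p(30)=5604, p(31)=6842, p(32)=8349, p(33)=10143, p(34)=12310, p(35)=14883, p(36)=17977, p(37)=21637, p(38)=26015, p(39)=31185, p(40)=37338, p(41)=44583, p(42)=53174, p(43)=63261, p(44)=75175, p(45)=89134, p(46)=105558, p(47)=124754, p(48)=147273, p(49)=173525, p(50)=204226, p(51)=239943, p(52)=281589, p(53)=329931, p(54)=386155, p(55)=451276, p(56)=526823, p(57)=614154, p(58)=715220, p(59)=831820, p(60)=966467, p(61)=1121505, p(62)=1300156, p(63)=1505499, p(64)=1741630, p(65)=2012558, p(66)=2323520, p(67)=2679689, p(68)=3087735, p(69)=3554345, p(70)=4087968, p(71)=4697205, p(72)=5392783, p(73)=6185689, p(74)=7089500, p(75)=8118264, p(76)=9289091, p(77)=10619863, p(78)=12132164, p(79)=13848650, p(80)=15796476, p(81)=18004327, p(82)=20506255, p(83)=23338469, p(84)=26543660, p(85)=30167357, p(86)=34262962, p(87)=38887673, p(88)=44108109, p(89)=49995925, p(90)=56634173, p(91)=64112359, p(92)=72533807, p(93)=82010177, p(94)=92669720, p(95)=104651419, p(96)=118114304, p(97)=133230930, p(98)=150198136, p(99)=169229875, p(100)=190569292, p(101)=214481126, p(102)=241265379, p(103)=271248950, p(104)=304801365, p(105)=342325709, p(106)=384276336, p(107)=431149389, p(108)=483502844, p(109)=541946240, p(110)=607163746.
Final step: p(111) = p(110) + p(109) - p(106) - p(104) + p(99) + p(96) - p(89) - p(85) + p(76) + p(71) - p(60) - p(54) + p(41) + p(34) - p(19) - p(11)
= 607163746 + 541946240 - 384276336 - 304801365 + 169229875 + 118114304 - 49995925 - 30167357 + 9289091 + 4697205 - 966467 - 386155 + 44583 + 12310 - 490 - 56
= 679903203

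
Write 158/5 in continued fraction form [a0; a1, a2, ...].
[31; 1, 1, 2]

Euclidean algorithm steps:
158 = 31 × 5 + 3
5 = 1 × 3 + 2
3 = 1 × 2 + 1
2 = 2 × 1 + 0
Continued fraction: [31; 1, 1, 2]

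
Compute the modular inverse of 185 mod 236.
37

gcd(185, 236) = 1, so the inverse exists.
Extended Euclidean algorithm on (236, 185):
236 = 1 × 185 + 51  ⟹  51 = (1)·236 + (-1)·185
185 = 3 × 51 + 32  ⟹  32 = (-3)·236 + (4)·185
51 = 1 × 32 + 19  ⟹  19 = (4)·236 + (-5)·185
32 = 1 × 19 + 13  ⟹  13 = (-7)·236 + (9)·185
19 = 1 × 13 + 6  ⟹  6 = (11)·236 + (-14)·185
13 = 2 × 6 + 1  ⟹  1 = (-29)·236 + (37)·185
So (37)·185 ≡ 1 (mod 236), i.e. 185^(-1) ≡ 37 (mod 236).
Check: 185 × 37 = 6845 ≡ 1 (mod 236)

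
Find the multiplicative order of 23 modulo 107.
53

107 is prime, so ord(23) divides φ(107) = 106.
Divisors of 106: 1, 2, 53, 106.
Repeated squaring: 23^1 ≡ 23, 23^2 ≡ 101, 23^4 ≡ 36, 23^8 ≡ 12, 23^16 ≡ 37, 23^32 ≡ 85, 23^64 ≡ 56 (mod 107).
Test 23^d mod 107 for each divisor d in increasing order:
23^1 ≡ 23
23^2 ≡ 101
23^53 = 23^32·23^16·23^4·23^1 ≡ 1  ← first divisor giving 1
The order is 53.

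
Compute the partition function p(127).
3913864295

p(n) counts ways to write n as a sum of positive integers (order ignored).
Euler's pentagonal recurrence: p(k) = p(k-1) + p(k-2) - p(k-5) - p(k-7) + p(k-12) + p(k-15) - ... (offsets j(3j∓1)/2, signs ++--, p(0)=1, p(<0)=0).
DP table for k = 0..126: p(0)=1, p(1)=1, p(2)=2, p(3)=3, p(4)=5, p(5)=7, p(6)=11, p(7)=15, p(8)=22, p(9)=30, p(10)=42, p(11)=56, p(12)=77, p(13)=101, p(14)=135, p(15)=176, p(16)=231, p(17)=297, p(18)=385, p(19)=490, p(20)=627, p(21)=792, p(22)=1002, p(23)=1255, p(24)=1575, p(25)=1958, p(26)=2436, p(27)=3010, p(28)=3718, p(29)=4565, p(30)=5604, p(31)=6842, p(32)=8349, p(33)=10143, p(34)=12310, p(35)=14883, p(36)=17977, p(37)=21637, p(38)=26015, p(39)=31185, p(40)=37338, p(41)=44583, p(42)=53174, p(43)=63261, p(44)=75175, p(45)=89134, p(46)=105558, p(47)=124754, p(48)=147273, p(49)=173525, p(50)=204226, p(51)=239943, p(52)=281589, p(53)=329931, p(54)=386155, p(55)=451276, p(56)=526823, p(57)=614154, p(58)=715220, p(59)=831820, p(60)=966467, p(61)=1121505, p(62)=1300156, p(63)=1505499, p(64)=1741630, p(65)=2012558, p(66)=2323520, p(67)=2679689, p(68)=3087735, p(69)=3554345, p(70)=4087968, p(71)=4697205, p(72)=5392783, p(73)=6185689, p(74)=7089500, p(75)=8118264, p(76)=9289091, p(77)=10619863, p(78)=12132164, p(79)=13848650, p(80)=15796476, p(81)=18004327, p(82)=20506255, p(83)=23338469, p(84)=26543660, p(85)=30167357, p(86)=34262962, p(87)=38887673, p(88)=44108109, p(89)=49995925, p(90)=56634173, p(91)=64112359, p(92)=72533807, p(93)=82010177, p(94)=92669720, p(95)=104651419, p(96)=118114304, p(97)=133230930, p(98)=150198136, p(99)=169229875, p(100)=190569292, p(101)=214481126, p(102)=241265379, p(103)=271248950, p(104)=304801365, p(105)=342325709, p(106)=384276336, p(107)=431149389, p(108)=483502844, p(109)=541946240, p(110)=607163746, p(111)=679903203, p(112)=761002156, p(113)=851376628, p(114)=952050665, p(115)=1064144451, p(116)=1188908248, p(117)=1327710076, p(118)=1482074143, p(119)=1653668665, p(120)=1844349560, p(121)=2056148051, p(122)=2291320912, p(123)=2552338241, p(124)=2841940500, p(125)=3163127352, p(126)=3519222692.
Final step: p(127) = p(126) + p(125) - p(122) - p(120) + p(115) + p(112) - p(105) - p(101) + p(92) + p(87) - p(76) - p(70) + p(57) + p(50) - p(35) - p(27) + p(10) + p(1)
= 3519222692 + 3163127352 - 2291320912 - 1844349560 + 1064144451 + 761002156 - 342325709 - 214481126 + 72533807 + 38887673 - 9289091 - 4087968 + 614154 + 204226 - 14883 - 3010 + 42 + 1
= 3913864295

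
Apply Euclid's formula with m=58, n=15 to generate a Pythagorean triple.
(3139, 1740, 3589)

Euclid's formula: a = m² - n², b = 2mn, c = m² + n²
m = 58, n = 15
a = 58² - 15² = 3364 - 225 = 3139
b = 2 × 58 × 15 = 1740
c = 58² + 15² = 3364 + 225 = 3589
Verification: 3139² + 1740² = 9853321 + 3027600 = 12880921 = 3589² ✓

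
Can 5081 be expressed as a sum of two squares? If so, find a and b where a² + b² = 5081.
40² + 59² (a=40, b=59)

Factorization: 5081 = 5081
By Fermat: n is sum of two squares iff every prime p ≡ 3 (mod 4) appears to even power.
All primes ≡ 3 (mod 4) appear to even power.
Search a = 0, 1, 2, … for 5081 - a² a perfect square: first hit at a = 40: 5081 - 1600 = 3481 = 59².
5081 = 40² + 59² = 1600 + 3481 ✓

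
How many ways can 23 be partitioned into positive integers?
1255

p(n) counts ways to write n as a sum of positive integers (order ignored).
Euler's pentagonal recurrence: p(k) = p(k-1) + p(k-2) - p(k-5) - p(k-7) + p(k-12) + p(k-15) - ... (offsets j(3j∓1)/2, signs ++--, p(0)=1, p(<0)=0).
DP table for k = 0..22: p(0)=1, p(1)=1, p(2)=2, p(3)=3, p(4)=5, p(5)=7, p(6)=11, p(7)=15, p(8)=22, p(9)=30, p(10)=42, p(11)=56, p(12)=77, p(13)=101, p(14)=135, p(15)=176, p(16)=231, p(17)=297, p(18)=385, p(19)=490, p(20)=627, p(21)=792, p(22)=1002.
Final step: p(23) = p(22) + p(21) - p(18) - p(16) + p(11) + p(8) - p(1)
= 1002 + 792 - 385 - 231 + 56 + 22 - 1
= 1255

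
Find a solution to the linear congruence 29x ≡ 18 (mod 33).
x ≡ 12 (mod 33)

gcd(29, 33) = 1, which divides 18, so solutions exist.
Find 29^(-1) mod 33 by the extended Euclidean algorithm:
33 = 1 × 29 + 4  ⟹  4 = (1)·33 + (-1)·29
29 = 7 × 4 + 1  ⟹  1 = (-7)·33 + (8)·29
So (8)·29 ≡ 1 (mod 33), i.e. 29^(-1) ≡ 8 (mod 33).
x ≡ 8 × 18 = 144 ≡ 12 (mod 33).
Check: 29 × 12 = 348 ≡ 18 (mod 33).
Unique solution: x ≡ 12 (mod 33)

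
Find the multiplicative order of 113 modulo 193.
192

193 is prime, so ord(113) divides φ(193) = 192.
Divisors of 192: 1, 2, 3, 4, 6, 8, 12, 16, 24, 32, 48, 64, 96, 192.
Repeated squaring: 113^1 ≡ 113, 113^2 ≡ 31, 113^4 ≡ 189, 113^8 ≡ 16, 113^16 ≡ 63, 113^32 ≡ 109, 113^64 ≡ 108, 113^128 ≡ 84 (mod 193).
Test 113^d mod 193 for each divisor d in increasing order:
113^1 ≡ 113
113^2 ≡ 31
113^3 = 113^2·113^1 ≡ 29
113^4 ≡ 189
113^6 = 113^4·113^2 ≡ 69
113^8 ≡ 16
113^12 = 113^8·113^4 ≡ 129
113^16 ≡ 63
113^24 = 113^16·113^8 ≡ 43
113^32 ≡ 109
113^48 = 113^32·113^16 ≡ 112
113^64 ≡ 108
113^96 = 113^64·113^32 ≡ 192
113^192 = 113^128·113^64 ≡ 1  ← first divisor giving 1
The order is 192.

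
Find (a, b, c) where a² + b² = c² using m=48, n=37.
(935, 3552, 3673)

Euclid's formula: a = m² - n², b = 2mn, c = m² + n²
m = 48, n = 37
a = 48² - 37² = 2304 - 1369 = 935
b = 2 × 48 × 37 = 3552
c = 48² + 37² = 2304 + 1369 = 3673
Verification: 935² + 3552² = 874225 + 12616704 = 13490929 = 3673² ✓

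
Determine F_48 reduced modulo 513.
315

Matrix identity: Q^n = [[F_(n+1), F_n], [F_n, F_(n-1)]] with Q = [[1,1],[1,0]].
n = 48 = 110000₂. Square-and-multiply, entries mod 513:
Q^1 = [[1,1],[1,0]]
Q^3 = (Q^1)²·Q = [[3,2],[2,1]]
Q^6 = (Q^3)² = [[13,8],[8,5]]
Q^12 = (Q^6)² = [[233,144],[144,89]]
Q^24 = (Q^12)² = [[127,198],[198,442]]
Q^48 = (Q^24)² = [[442,315],[315,127]]
F_48 mod 513 = Q^48[0][1] = 315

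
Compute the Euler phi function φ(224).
96

224 = 2^5 × 7
φ(n) = n × ∏(1 - 1/p) for each prime p dividing n
φ(224) = 224 × (1 - 1/2) × (1 - 1/7) = 96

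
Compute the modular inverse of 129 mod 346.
287

gcd(129, 346) = 1, so the inverse exists.
Extended Euclidean algorithm on (346, 129):
346 = 2 × 129 + 88  ⟹  88 = (1)·346 + (-2)·129
129 = 1 × 88 + 41  ⟹  41 = (-1)·346 + (3)·129
88 = 2 × 41 + 6  ⟹  6 = (3)·346 + (-8)·129
41 = 6 × 6 + 5  ⟹  5 = (-19)·346 + (51)·129
6 = 1 × 5 + 1  ⟹  1 = (22)·346 + (-59)·129
So (-59)·129 ≡ 1 (mod 346), i.e. 129^(-1) ≡ -59 ≡ 287 (mod 346).
Check: 129 × 287 = 37023 ≡ 1 (mod 346)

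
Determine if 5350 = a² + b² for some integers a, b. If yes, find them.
Not possible

Factorization: 5350 = 2 × 5^2 × 107
By Fermat: n is sum of two squares iff every prime p ≡ 3 (mod 4) appears to even power.
Prime(s) ≡ 3 (mod 4) with odd exponent: [(107, 1)]
Therefore 5350 cannot be expressed as a² + b².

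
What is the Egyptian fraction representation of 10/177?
1/18 + 1/1062

Greedy algorithm:
10/177: ceiling(177/10) = 18, use 1/18
1/1062: ceiling(1062/1) = 1062, use 1/1062
Result: 10/177 = 1/18 + 1/1062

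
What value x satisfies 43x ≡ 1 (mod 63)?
22

gcd(43, 63) = 1, so the inverse exists.
Extended Euclidean algorithm on (63, 43):
63 = 1 × 43 + 20  ⟹  20 = (1)·63 + (-1)·43
43 = 2 × 20 + 3  ⟹  3 = (-2)·63 + (3)·43
20 = 6 × 3 + 2  ⟹  2 = (13)·63 + (-19)·43
3 = 1 × 2 + 1  ⟹  1 = (-15)·63 + (22)·43
So (22)·43 ≡ 1 (mod 63), i.e. 43^(-1) ≡ 22 (mod 63).
Check: 43 × 22 = 946 ≡ 1 (mod 63)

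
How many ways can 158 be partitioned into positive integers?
88751778802

p(n) counts ways to write n as a sum of positive integers (order ignored).
Euler's pentagonal recurrence: p(k) = p(k-1) + p(k-2) - p(k-5) - p(k-7) + p(k-12) + p(k-15) - ... (offsets j(3j∓1)/2, signs ++--, p(0)=1, p(<0)=0).
DP table for k = 0..157: p(0)=1, p(1)=1, p(2)=2, p(3)=3, p(4)=5, p(5)=7, p(6)=11, p(7)=15, p(8)=22, p(9)=30, p(10)=42, p(11)=56, p(12)=77, p(13)=101, p(14)=135, p(15)=176, p(16)=231, p(17)=297, p(18)=385, p(19)=490, p(20)=627, p(21)=792, p(22)=1002, p(23)=1255, p(24)=1575, p(25)=1958, p(26)=2436, p(27)=3010, p(28)=3718, p(29)=4565, p(30)=5604, p(31)=6842, p(32)=8349, p(33)=10143, p(34)=12310, p(35)=14883, p(36)=17977, p(37)=21637, p(38)=26015, p(39)=31185, p(40)=37338, p(41)=44583, p(42)=53174, p(43)=63261, p(44)=75175, p(45)=89134, p(46)=105558, p(47)=124754, p(48)=147273, p(49)=173525, p(50)=204226, p(51)=239943, p(52)=281589, p(53)=329931, p(54)=386155, p(55)=451276, p(56)=526823, p(57)=614154, p(58)=715220, p(59)=831820, p(60)=966467, p(61)=1121505, p(62)=1300156, p(63)=1505499, p(64)=1741630, p(65)=2012558, p(66)=2323520, p(67)=2679689, p(68)=3087735, p(69)=3554345, p(70)=4087968, p(71)=4697205, p(72)=5392783, p(73)=6185689, p(74)=7089500, p(75)=8118264, p(76)=9289091, p(77)=10619863, p(78)=12132164, p(79)=13848650, p(80)=15796476, p(81)=18004327, p(82)=20506255, p(83)=23338469, p(84)=26543660, p(85)=30167357, p(86)=34262962, p(87)=38887673, p(88)=44108109, p(89)=49995925, p(90)=56634173, p(91)=64112359, p(92)=72533807, p(93)=82010177, p(94)=92669720, p(95)=104651419, p(96)=118114304, p(97)=133230930, p(98)=150198136, p(99)=169229875, p(100)=190569292, p(101)=214481126, p(102)=241265379, p(103)=271248950, p(104)=304801365, p(105)=342325709, p(106)=384276336, p(107)=431149389, p(108)=483502844, p(109)=541946240, p(110)=607163746, p(111)=679903203, p(112)=761002156, p(113)=851376628, p(114)=952050665, p(115)=1064144451, p(116)=1188908248, p(117)=1327710076, p(118)=1482074143, p(119)=1653668665, p(120)=1844349560, p(121)=2056148051, p(122)=2291320912, p(123)=2552338241, p(124)=2841940500, p(125)=3163127352, p(126)=3519222692, p(127)=3913864295, p(128)=4351078600, p(129)=4835271870, p(130)=5371315400, p(131)=5964539504, p(132)=6620830889, p(133)=7346629512, p(134)=8149040695, p(135)=9035836076, p(136)=10015581680, p(137)=11097645016, p(138)=12292341831, p(139)=13610949895, p(140)=15065878135, p(141)=16670689208, p(142)=18440293320, p(143)=20390982757, p(144)=22540654445, p(145)=24908858009, p(146)=27517052599, p(147)=30388671978, p(148)=33549419497, p(149)=37027355200, p(150)=40853235313, p(151)=45060624582, p(152)=49686288421, p(153)=54770336324, p(154)=60356673280, p(155)=66493182097, p(156)=73232243759, p(157)=80630964769.
Final step: p(158) = p(157) + p(156) - p(153) - p(151) + p(146) + p(143) - p(136) - p(132) + p(123) + p(118) - p(107) - p(101) + p(88) + p(81) - p(66) - p(58) + p(41) + p(32) - p(13) - p(3)
= 80630964769 + 73232243759 - 54770336324 - 45060624582 + 27517052599 + 20390982757 - 10015581680 - 6620830889 + 2552338241 + 1482074143 - 431149389 - 214481126 + 44108109 + 18004327 - 2323520 - 715220 + 44583 + 8349 - 101 - 3
= 88751778802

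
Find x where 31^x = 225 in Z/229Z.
84

Baby-step giant-step with step n = ⌈√229⌉ = 16.
Baby steps 31^j mod 229 (j:value) for j=0..15: 0:1, 1:31, 2:45, 3:21, 4:193, 5:29, 6:212, 7:160, 8:151, 9:101, 10:154, 11:194, 12:60, 13:28, 14:181, 15:115.
Giant-step multiplier: 31^(-16) ≡ 31^(228-16) = 31^212 ≡ 37 (mod 229).
Giant steps γ_i = 225·37^i mod 229: γ_0=225, γ_1=81, γ_2=20, γ_3=53, γ_4=129, γ_5=193 (in table at j=4).
x = i·n + j = 5·16 + 4 = 84.
Check: 31^84 ≡ 225 (mod 229).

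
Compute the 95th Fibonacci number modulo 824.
481

Matrix identity: Q^n = [[F_(n+1), F_n], [F_n, F_(n-1)]] with Q = [[1,1],[1,0]].
n = 95 = 1011111₂. Square-and-multiply, entries mod 824:
Q^1 = [[1,1],[1,0]]
Q^2 = (Q^1)² = [[2,1],[1,1]]
Q^5 = (Q^2)²·Q = [[8,5],[5,3]]
Q^11 = (Q^5)²·Q = [[144,89],[89,55]]
Q^23 = (Q^11)²·Q = [[224,641],[641,407]]
Q^47 = (Q^23)²·Q = [[328,441],[441,711]]
Q^95 = (Q^47)²·Q = [[536,481],[481,55]]
F_95 mod 824 = Q^95[0][1] = 481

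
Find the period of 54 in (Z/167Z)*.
83

167 is prime, so ord(54) divides φ(167) = 166.
Divisors of 166: 1, 2, 83, 166.
Repeated squaring: 54^1 ≡ 54, 54^2 ≡ 77, 54^4 ≡ 84, 54^8 ≡ 42, 54^16 ≡ 94, 54^32 ≡ 152, 54^64 ≡ 58, 54^128 ≡ 24 (mod 167).
Test 54^d mod 167 for each divisor d in increasing order:
54^1 ≡ 54
54^2 ≡ 77
54^83 = 54^64·54^16·54^2·54^1 ≡ 1  ← first divisor giving 1
The order is 83.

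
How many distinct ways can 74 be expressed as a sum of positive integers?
7089500

p(n) counts ways to write n as a sum of positive integers (order ignored).
Euler's pentagonal recurrence: p(k) = p(k-1) + p(k-2) - p(k-5) - p(k-7) + p(k-12) + p(k-15) - ... (offsets j(3j∓1)/2, signs ++--, p(0)=1, p(<0)=0).
DP table for k = 0..73: p(0)=1, p(1)=1, p(2)=2, p(3)=3, p(4)=5, p(5)=7, p(6)=11, p(7)=15, p(8)=22, p(9)=30, p(10)=42, p(11)=56, p(12)=77, p(13)=101, p(14)=135, p(15)=176, p(16)=231, p(17)=297, p(18)=385, p(19)=490, p(20)=627, p(21)=792, p(22)=1002, p(23)=1255, p(24)=1575, p(25)=1958, p(26)=2436, p(27)=3010, p(28)=3718, p(29)=4565, p(30)=5604, p(31)=6842, p(32)=8349, p(33)=10143, p(34)=12310, p(35)=14883, p(36)=17977, p(37)=21637, p(38)=26015, p(39)=31185, p(40)=37338, p(41)=44583, p(42)=53174, p(43)=63261, p(44)=75175, p(45)=89134, p(46)=105558, p(47)=124754, p(48)=147273, p(49)=173525, p(50)=204226, p(51)=239943, p(52)=281589, p(53)=329931, p(54)=386155, p(55)=451276, p(56)=526823, p(57)=614154, p(58)=715220, p(59)=831820, p(60)=966467, p(61)=1121505, p(62)=1300156, p(63)=1505499, p(64)=1741630, p(65)=2012558, p(66)=2323520, p(67)=2679689, p(68)=3087735, p(69)=3554345, p(70)=4087968, p(71)=4697205, p(72)=5392783, p(73)=6185689.
Final step: p(74) = p(73) + p(72) - p(69) - p(67) + p(62) + p(59) - p(52) - p(48) + p(39) + p(34) - p(23) - p(17) + p(4)
= 6185689 + 5392783 - 3554345 - 2679689 + 1300156 + 831820 - 281589 - 147273 + 31185 + 12310 - 1255 - 297 + 5
= 7089500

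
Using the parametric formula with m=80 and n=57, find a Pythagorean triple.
(3151, 9120, 9649)

Euclid's formula: a = m² - n², b = 2mn, c = m² + n²
m = 80, n = 57
a = 80² - 57² = 6400 - 3249 = 3151
b = 2 × 80 × 57 = 9120
c = 80² + 57² = 6400 + 3249 = 9649
Verification: 3151² + 9120² = 9928801 + 83174400 = 93103201 = 9649² ✓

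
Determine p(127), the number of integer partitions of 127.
3913864295

p(n) counts ways to write n as a sum of positive integers (order ignored).
Euler's pentagonal recurrence: p(k) = p(k-1) + p(k-2) - p(k-5) - p(k-7) + p(k-12) + p(k-15) - ... (offsets j(3j∓1)/2, signs ++--, p(0)=1, p(<0)=0).
DP table for k = 0..126: p(0)=1, p(1)=1, p(2)=2, p(3)=3, p(4)=5, p(5)=7, p(6)=11, p(7)=15, p(8)=22, p(9)=30, p(10)=42, p(11)=56, p(12)=77, p(13)=101, p(14)=135, p(15)=176, p(16)=231, p(17)=297, p(18)=385, p(19)=490, p(20)=627, p(21)=792, p(22)=1002, p(23)=1255, p(24)=1575, p(25)=1958, p(26)=2436, p(27)=3010, p(28)=3718, p(29)=4565, p(30)=5604, p(31)=6842, p(32)=8349, p(33)=10143, p(34)=12310, p(35)=14883, p(36)=17977, p(37)=21637, p(38)=26015, p(39)=31185, p(40)=37338, p(41)=44583, p(42)=53174, p(43)=63261, p(44)=75175, p(45)=89134, p(46)=105558, p(47)=124754, p(48)=147273, p(49)=173525, p(50)=204226, p(51)=239943, p(52)=281589, p(53)=329931, p(54)=386155, p(55)=451276, p(56)=526823, p(57)=614154, p(58)=715220, p(59)=831820, p(60)=966467, p(61)=1121505, p(62)=1300156, p(63)=1505499, p(64)=1741630, p(65)=2012558, p(66)=2323520, p(67)=2679689, p(68)=3087735, p(69)=3554345, p(70)=4087968, p(71)=4697205, p(72)=5392783, p(73)=6185689, p(74)=7089500, p(75)=8118264, p(76)=9289091, p(77)=10619863, p(78)=12132164, p(79)=13848650, p(80)=15796476, p(81)=18004327, p(82)=20506255, p(83)=23338469, p(84)=26543660, p(85)=30167357, p(86)=34262962, p(87)=38887673, p(88)=44108109, p(89)=49995925, p(90)=56634173, p(91)=64112359, p(92)=72533807, p(93)=82010177, p(94)=92669720, p(95)=104651419, p(96)=118114304, p(97)=133230930, p(98)=150198136, p(99)=169229875, p(100)=190569292, p(101)=214481126, p(102)=241265379, p(103)=271248950, p(104)=304801365, p(105)=342325709, p(106)=384276336, p(107)=431149389, p(108)=483502844, p(109)=541946240, p(110)=607163746, p(111)=679903203, p(112)=761002156, p(113)=851376628, p(114)=952050665, p(115)=1064144451, p(116)=1188908248, p(117)=1327710076, p(118)=1482074143, p(119)=1653668665, p(120)=1844349560, p(121)=2056148051, p(122)=2291320912, p(123)=2552338241, p(124)=2841940500, p(125)=3163127352, p(126)=3519222692.
Final step: p(127) = p(126) + p(125) - p(122) - p(120) + p(115) + p(112) - p(105) - p(101) + p(92) + p(87) - p(76) - p(70) + p(57) + p(50) - p(35) - p(27) + p(10) + p(1)
= 3519222692 + 3163127352 - 2291320912 - 1844349560 + 1064144451 + 761002156 - 342325709 - 214481126 + 72533807 + 38887673 - 9289091 - 4087968 + 614154 + 204226 - 14883 - 3010 + 42 + 1
= 3913864295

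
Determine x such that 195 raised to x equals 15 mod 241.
80

Baby-step giant-step with step n = ⌈√241⌉ = 16.
Baby steps 195^j mod 241 (j:value) for j=0..15: 0:1, 1:195, 2:188, 3:28, 4:158, 5:203, 6:61, 7:86, 8:141, 9:21, 10:239, 11:92, 12:106, 13:185, 14:166, 15:76.
Giant-step multiplier: 195^(-16) ≡ 195^(240-16) = 195^224 ≡ 160 (mod 241).
Giant steps γ_i = 15·160^i mod 241: γ_0=15, γ_1=231, γ_2=87, γ_3=183, γ_4=119, γ_5=1 (in table at j=0).
x = i·n + j = 5·16 + 0 = 80.
Check: 195^80 ≡ 15 (mod 241).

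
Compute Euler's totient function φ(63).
36

63 = 3^2 × 7
φ(n) = n × ∏(1 - 1/p) for each prime p dividing n
φ(63) = 63 × (1 - 1/3) × (1 - 1/7) = 36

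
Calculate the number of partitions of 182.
819876908323

p(n) counts ways to write n as a sum of positive integers (order ignored).
Euler's pentagonal recurrence: p(k) = p(k-1) + p(k-2) - p(k-5) - p(k-7) + p(k-12) + p(k-15) - ... (offsets j(3j∓1)/2, signs ++--, p(0)=1, p(<0)=0).
DP table for k = 0..181: p(0)=1, p(1)=1, p(2)=2, p(3)=3, p(4)=5, p(5)=7, p(6)=11, p(7)=15, p(8)=22, p(9)=30, p(10)=42, p(11)=56, p(12)=77, p(13)=101, p(14)=135, p(15)=176, p(16)=231, p(17)=297, p(18)=385, p(19)=490, p(20)=627, p(21)=792, p(22)=1002, p(23)=1255, p(24)=1575, p(25)=1958, p(26)=2436, p(27)=3010, p(28)=3718, p(29)=4565, p(30)=5604, p(31)=6842, p(32)=8349, p(33)=10143, p(34)=12310, p(35)=14883, p(36)=17977, p(37)=21637, p(38)=26015, p(39)=31185, p(40)=37338, p(41)=44583, p(42)=53174, p(43)=63261, p(44)=75175, p(45)=89134, p(46)=105558, p(47)=124754, p(48)=147273, p(49)=173525, p(50)=204226, p(51)=239943, p(52)=281589, p(53)=329931, p(54)=386155, p(55)=451276, p(56)=526823, p(57)=614154, p(58)=715220, p(59)=831820, p(60)=966467, p(61)=1121505, p(62)=1300156, p(63)=1505499, p(64)=1741630, p(65)=2012558, p(66)=2323520, p(67)=2679689, p(68)=3087735, p(69)=3554345, p(70)=4087968, p(71)=4697205, p(72)=5392783, p(73)=6185689, p(74)=7089500, p(75)=8118264, p(76)=9289091, p(77)=10619863, p(78)=12132164, p(79)=13848650, p(80)=15796476, p(81)=18004327, p(82)=20506255, p(83)=23338469, p(84)=26543660, p(85)=30167357, p(86)=34262962, p(87)=38887673, p(88)=44108109, p(89)=49995925, p(90)=56634173, p(91)=64112359, p(92)=72533807, p(93)=82010177, p(94)=92669720, p(95)=104651419, p(96)=118114304, p(97)=133230930, p(98)=150198136, p(99)=169229875, p(100)=190569292, p(101)=214481126, p(102)=241265379, p(103)=271248950, p(104)=304801365, p(105)=342325709, p(106)=384276336, p(107)=431149389, p(108)=483502844, p(109)=541946240, p(110)=607163746, p(111)=679903203, p(112)=761002156, p(113)=851376628, p(114)=952050665, p(115)=1064144451, p(116)=1188908248, p(117)=1327710076, p(118)=1482074143, p(119)=1653668665, p(120)=1844349560, p(121)=2056148051, p(122)=2291320912, p(123)=2552338241, p(124)=2841940500, p(125)=3163127352, p(126)=3519222692, p(127)=3913864295, p(128)=4351078600, p(129)=4835271870, p(130)=5371315400, p(131)=5964539504, p(132)=6620830889, p(133)=7346629512, p(134)=8149040695, p(135)=9035836076, p(136)=10015581680, p(137)=11097645016, p(138)=12292341831, p(139)=13610949895, p(140)=15065878135, p(141)=16670689208, p(142)=18440293320, p(143)=20390982757, p(144)=22540654445, p(145)=24908858009, p(146)=27517052599, p(147)=30388671978, p(148)=33549419497, p(149)=37027355200, p(150)=40853235313, p(151)=45060624582, p(152)=49686288421, p(153)=54770336324, p(154)=60356673280, p(155)=66493182097, p(156)=73232243759, p(157)=80630964769, p(158)=88751778802, p(159)=97662728555, p(160)=107438159466, p(161)=118159068427, p(162)=129913904637, p(163)=142798995930, p(164)=156919475295, p(165)=172389800255, p(166)=189334822579, p(167)=207890420102, p(168)=228204732751, p(169)=250438925115, p(170)=274768617130, p(171)=301384802048, p(172)=330495499613, p(173)=362326859895, p(174)=397125074750, p(175)=435157697830, p(176)=476715857290, p(177)=522115831195, p(178)=571701605655, p(179)=625846753120, p(180)=684957390936, p(181)=749474411781.
Final step: p(182) = p(181) + p(180) - p(177) - p(175) + p(170) + p(167) - p(160) - p(156) + p(147) + p(142) - p(131) - p(125) + p(112) + p(105) - p(90) - p(82) + p(65) + p(56) - p(37) - p(27) + p(6)
= 749474411781 + 684957390936 - 522115831195 - 435157697830 + 274768617130 + 207890420102 - 107438159466 - 73232243759 + 30388671978 + 18440293320 - 5964539504 - 3163127352 + 761002156 + 342325709 - 56634173 - 20506255 + 2012558 + 526823 - 21637 - 3010 + 11
= 819876908323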